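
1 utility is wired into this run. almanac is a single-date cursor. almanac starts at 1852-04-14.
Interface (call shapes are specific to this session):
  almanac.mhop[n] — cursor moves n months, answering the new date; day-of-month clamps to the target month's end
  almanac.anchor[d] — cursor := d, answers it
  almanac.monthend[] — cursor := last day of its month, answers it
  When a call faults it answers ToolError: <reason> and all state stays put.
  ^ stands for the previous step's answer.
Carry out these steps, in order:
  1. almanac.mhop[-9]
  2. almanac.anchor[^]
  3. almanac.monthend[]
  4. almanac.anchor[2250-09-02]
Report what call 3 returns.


// 1. mhop(n→-9) == 1851-07-14
// 2. anchor(d→^) == 1851-07-14
// 3. monthend() == 1851-07-31
// 4. anchor(d→2250-09-02) == 2250-09-02

Answer: 1851-07-31


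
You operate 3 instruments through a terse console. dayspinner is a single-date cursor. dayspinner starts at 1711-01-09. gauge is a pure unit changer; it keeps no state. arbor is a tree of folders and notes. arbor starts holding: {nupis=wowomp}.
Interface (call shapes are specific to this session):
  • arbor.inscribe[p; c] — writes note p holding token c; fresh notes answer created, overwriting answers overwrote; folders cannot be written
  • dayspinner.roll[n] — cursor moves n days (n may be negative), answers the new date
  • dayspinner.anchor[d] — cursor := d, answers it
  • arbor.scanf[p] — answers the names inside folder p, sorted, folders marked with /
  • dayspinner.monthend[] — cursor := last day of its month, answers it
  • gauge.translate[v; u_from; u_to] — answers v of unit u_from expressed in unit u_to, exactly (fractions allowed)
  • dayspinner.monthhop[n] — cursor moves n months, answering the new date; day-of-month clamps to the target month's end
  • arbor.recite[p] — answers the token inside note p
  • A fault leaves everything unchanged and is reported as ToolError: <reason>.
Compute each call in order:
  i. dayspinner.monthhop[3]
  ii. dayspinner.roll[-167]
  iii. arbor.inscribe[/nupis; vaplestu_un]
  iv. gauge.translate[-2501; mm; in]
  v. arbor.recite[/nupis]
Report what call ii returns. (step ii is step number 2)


Answer: 1710-10-24

Derivation:
[in] dayspinner.monthhop n='3'
:: 1711-04-09
[in] dayspinner.roll n='-167'
:: 1710-10-24
[in] arbor.inscribe p='/nupis' c='vaplestu_un'
:: overwrote
[in] gauge.translate v='-2501' u_from='mm' u_to='in'
:: -12505/127
[in] arbor.recite p='/nupis'
:: vaplestu_un


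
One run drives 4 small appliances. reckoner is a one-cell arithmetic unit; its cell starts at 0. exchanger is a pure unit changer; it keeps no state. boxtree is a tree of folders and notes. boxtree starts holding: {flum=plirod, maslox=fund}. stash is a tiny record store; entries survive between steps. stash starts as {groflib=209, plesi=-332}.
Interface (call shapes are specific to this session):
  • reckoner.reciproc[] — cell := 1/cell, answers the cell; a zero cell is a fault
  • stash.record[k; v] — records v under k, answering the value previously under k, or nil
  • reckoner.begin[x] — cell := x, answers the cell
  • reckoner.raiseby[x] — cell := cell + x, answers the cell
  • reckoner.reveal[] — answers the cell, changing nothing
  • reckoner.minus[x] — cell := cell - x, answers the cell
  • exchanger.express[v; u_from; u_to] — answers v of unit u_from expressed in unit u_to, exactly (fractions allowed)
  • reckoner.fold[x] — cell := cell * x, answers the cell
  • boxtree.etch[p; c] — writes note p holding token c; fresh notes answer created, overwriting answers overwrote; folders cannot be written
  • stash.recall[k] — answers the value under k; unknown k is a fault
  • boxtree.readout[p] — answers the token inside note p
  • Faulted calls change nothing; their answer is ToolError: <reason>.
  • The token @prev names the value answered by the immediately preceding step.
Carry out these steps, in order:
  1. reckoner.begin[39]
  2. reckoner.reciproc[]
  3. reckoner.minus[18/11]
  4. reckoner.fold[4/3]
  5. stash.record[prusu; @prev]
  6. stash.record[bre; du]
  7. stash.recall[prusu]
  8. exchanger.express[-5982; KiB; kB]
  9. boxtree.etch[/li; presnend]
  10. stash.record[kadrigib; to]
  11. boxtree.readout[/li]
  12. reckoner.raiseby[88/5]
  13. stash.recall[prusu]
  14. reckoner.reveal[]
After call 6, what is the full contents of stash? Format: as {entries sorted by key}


Step: reckoner.begin[x='39']
Result: 39
Step: reckoner.reciproc[]
Result: 1/39
Step: reckoner.minus[x='18/11']
Result: -691/429
Step: reckoner.fold[x='4/3']
Result: -2764/1287
Step: stash.record[k='prusu'; v='@prev']
Result: nil
Step: stash.record[k='bre'; v='du']
Result: nil
Step: stash.recall[k='prusu']
Result: -2764/1287
Step: exchanger.express[v='-5982'; u_from='KiB'; u_to='kB']
Result: -765696/125
Step: boxtree.etch[p='/li'; c='presnend']
Result: created
Step: stash.record[k='kadrigib'; v='to']
Result: nil
Step: boxtree.readout[p='/li']
Result: presnend
Step: reckoner.raiseby[x='88/5']
Result: 99436/6435
Step: stash.recall[k='prusu']
Result: -2764/1287
Step: reckoner.reveal[]
Result: 99436/6435

Answer: {bre=du, groflib=209, plesi=-332, prusu=-2764/1287}


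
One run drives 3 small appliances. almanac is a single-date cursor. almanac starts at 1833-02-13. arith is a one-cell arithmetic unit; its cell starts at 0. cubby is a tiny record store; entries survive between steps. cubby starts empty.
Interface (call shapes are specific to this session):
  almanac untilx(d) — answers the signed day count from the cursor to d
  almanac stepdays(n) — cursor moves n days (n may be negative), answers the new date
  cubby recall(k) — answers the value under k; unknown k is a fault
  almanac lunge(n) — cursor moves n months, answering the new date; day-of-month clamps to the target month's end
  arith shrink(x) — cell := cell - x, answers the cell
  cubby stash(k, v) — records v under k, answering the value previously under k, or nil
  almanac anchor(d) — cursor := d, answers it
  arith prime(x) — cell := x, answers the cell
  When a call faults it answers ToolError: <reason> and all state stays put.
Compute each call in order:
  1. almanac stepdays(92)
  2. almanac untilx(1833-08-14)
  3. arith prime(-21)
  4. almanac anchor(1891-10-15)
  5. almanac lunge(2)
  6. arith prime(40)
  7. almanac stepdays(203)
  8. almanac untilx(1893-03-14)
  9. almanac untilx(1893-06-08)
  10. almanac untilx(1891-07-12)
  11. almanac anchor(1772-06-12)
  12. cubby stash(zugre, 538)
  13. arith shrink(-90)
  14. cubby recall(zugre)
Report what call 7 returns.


Answer: 1892-07-05

Derivation:
>> almanac stepdays(n: 92)
<< 1833-05-16
>> almanac untilx(d: 1833-08-14)
<< 90
>> arith prime(x: -21)
<< -21
>> almanac anchor(d: 1891-10-15)
<< 1891-10-15
>> almanac lunge(n: 2)
<< 1891-12-15
>> arith prime(x: 40)
<< 40
>> almanac stepdays(n: 203)
<< 1892-07-05
>> almanac untilx(d: 1893-03-14)
<< 252
>> almanac untilx(d: 1893-06-08)
<< 338
>> almanac untilx(d: 1891-07-12)
<< -359
>> almanac anchor(d: 1772-06-12)
<< 1772-06-12
>> cubby stash(k: zugre, v: 538)
<< nil
>> arith shrink(x: -90)
<< 130
>> cubby recall(k: zugre)
<< 538


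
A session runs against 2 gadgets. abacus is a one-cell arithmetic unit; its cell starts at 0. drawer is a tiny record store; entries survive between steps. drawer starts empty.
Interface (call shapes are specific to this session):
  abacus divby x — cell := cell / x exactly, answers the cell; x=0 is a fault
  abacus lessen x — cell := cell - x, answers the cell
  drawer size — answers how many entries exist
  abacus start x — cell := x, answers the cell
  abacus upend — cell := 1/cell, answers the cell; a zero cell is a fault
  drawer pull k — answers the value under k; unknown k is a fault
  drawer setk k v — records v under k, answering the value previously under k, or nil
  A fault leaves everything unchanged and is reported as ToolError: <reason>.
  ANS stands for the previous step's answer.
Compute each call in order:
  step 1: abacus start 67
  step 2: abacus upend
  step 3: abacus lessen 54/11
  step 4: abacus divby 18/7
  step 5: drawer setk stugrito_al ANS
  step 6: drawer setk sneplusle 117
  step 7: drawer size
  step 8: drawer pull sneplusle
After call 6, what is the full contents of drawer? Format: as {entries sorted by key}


Answer: {sneplusle=117, stugrito_al=-25249/13266}

Derivation:
CALL abacus start[x=67]
RET  67
CALL abacus upend[]
RET  1/67
CALL abacus lessen[x=54/11]
RET  -3607/737
CALL abacus divby[x=18/7]
RET  -25249/13266
CALL drawer setk[k=stugrito_al; v=ANS]
RET  nil
CALL drawer setk[k=sneplusle; v=117]
RET  nil
CALL drawer size[]
RET  2
CALL drawer pull[k=sneplusle]
RET  117


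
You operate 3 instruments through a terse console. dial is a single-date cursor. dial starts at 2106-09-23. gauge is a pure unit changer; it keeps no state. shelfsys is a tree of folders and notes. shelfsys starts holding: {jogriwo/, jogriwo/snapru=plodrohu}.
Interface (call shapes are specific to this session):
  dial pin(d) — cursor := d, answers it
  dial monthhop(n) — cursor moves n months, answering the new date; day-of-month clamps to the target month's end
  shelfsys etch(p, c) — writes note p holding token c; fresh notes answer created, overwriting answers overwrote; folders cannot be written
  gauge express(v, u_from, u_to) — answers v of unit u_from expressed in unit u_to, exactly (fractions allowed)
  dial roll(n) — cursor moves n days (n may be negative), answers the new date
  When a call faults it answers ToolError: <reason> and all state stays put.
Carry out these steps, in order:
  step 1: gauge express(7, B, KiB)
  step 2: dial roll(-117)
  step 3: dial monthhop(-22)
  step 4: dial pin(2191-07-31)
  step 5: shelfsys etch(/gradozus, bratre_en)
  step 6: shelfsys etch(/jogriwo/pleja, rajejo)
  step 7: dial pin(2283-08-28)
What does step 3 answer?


·→ gauge express(v=7, u_from=B, u_to=KiB)
·← 7/1024
·→ dial roll(n=-117)
·← 2106-05-29
·→ dial monthhop(n=-22)
·← 2104-07-29
·→ dial pin(d=2191-07-31)
·← 2191-07-31
·→ shelfsys etch(p=/gradozus, c=bratre_en)
·← created
·→ shelfsys etch(p=/jogriwo/pleja, c=rajejo)
·← created
·→ dial pin(d=2283-08-28)
·← 2283-08-28

Answer: 2104-07-29


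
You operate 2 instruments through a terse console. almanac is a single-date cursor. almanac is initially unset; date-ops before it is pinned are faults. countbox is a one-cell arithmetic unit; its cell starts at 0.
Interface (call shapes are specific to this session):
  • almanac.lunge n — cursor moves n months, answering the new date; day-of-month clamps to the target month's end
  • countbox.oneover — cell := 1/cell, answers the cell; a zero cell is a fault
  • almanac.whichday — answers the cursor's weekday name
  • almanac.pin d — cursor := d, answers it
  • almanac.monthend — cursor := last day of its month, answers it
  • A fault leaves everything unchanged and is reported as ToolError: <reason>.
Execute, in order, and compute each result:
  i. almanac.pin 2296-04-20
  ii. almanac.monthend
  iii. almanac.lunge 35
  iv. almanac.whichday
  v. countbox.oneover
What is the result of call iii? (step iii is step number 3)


-> almanac.pin(d: 2296-04-20)
<- 2296-04-20
-> almanac.monthend()
<- 2296-04-30
-> almanac.lunge(n: 35)
<- 2299-03-30
-> almanac.whichday()
<- Thursday
-> countbox.oneover()
<- ToolError: reciprocal of zero

Answer: 2299-03-30


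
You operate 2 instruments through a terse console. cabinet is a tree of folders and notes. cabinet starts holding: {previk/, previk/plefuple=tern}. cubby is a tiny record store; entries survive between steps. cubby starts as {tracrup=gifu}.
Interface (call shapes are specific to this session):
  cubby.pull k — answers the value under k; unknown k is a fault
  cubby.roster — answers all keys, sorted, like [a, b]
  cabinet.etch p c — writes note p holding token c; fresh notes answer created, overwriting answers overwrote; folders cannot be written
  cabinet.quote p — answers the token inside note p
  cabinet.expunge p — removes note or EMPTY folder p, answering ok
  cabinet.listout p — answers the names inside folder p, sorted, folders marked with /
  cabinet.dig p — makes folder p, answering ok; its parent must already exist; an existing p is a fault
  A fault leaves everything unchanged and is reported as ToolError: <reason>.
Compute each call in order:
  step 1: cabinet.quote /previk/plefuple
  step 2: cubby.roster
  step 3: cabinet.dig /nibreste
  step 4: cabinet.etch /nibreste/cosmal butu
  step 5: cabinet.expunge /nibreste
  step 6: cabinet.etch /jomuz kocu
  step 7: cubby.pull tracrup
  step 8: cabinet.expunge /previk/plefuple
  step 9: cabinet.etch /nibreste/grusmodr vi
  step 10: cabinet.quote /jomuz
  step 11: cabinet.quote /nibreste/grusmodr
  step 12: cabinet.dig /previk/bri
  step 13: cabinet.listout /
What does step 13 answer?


I invoke quote passing p='/previk/plefuple': tern.
I run roster, — result: [tracrup].
I invoke dig passing p='/nibreste', and get ok.
I run etch passing p='/nibreste/cosmal', c='butu', and observe created.
Then expunge passing p='/nibreste', → ToolError: not empty.
Now I run etch passing p='/jomuz', c='kocu', — result: created.
Using pull passing k='tracrup': gifu.
I run expunge passing p='/previk/plefuple', giving ok.
Using etch passing p='/nibreste/grusmodr', c='vi', and see created.
I invoke quote passing p='/jomuz', and get kocu.
Invoking quote passing p='/nibreste/grusmodr', — result: vi.
I use dig passing p='/previk/bri': ok.
Calling listout passing p='/', which returns [jomuz, nibreste/, previk/].

Answer: [jomuz, nibreste/, previk/]


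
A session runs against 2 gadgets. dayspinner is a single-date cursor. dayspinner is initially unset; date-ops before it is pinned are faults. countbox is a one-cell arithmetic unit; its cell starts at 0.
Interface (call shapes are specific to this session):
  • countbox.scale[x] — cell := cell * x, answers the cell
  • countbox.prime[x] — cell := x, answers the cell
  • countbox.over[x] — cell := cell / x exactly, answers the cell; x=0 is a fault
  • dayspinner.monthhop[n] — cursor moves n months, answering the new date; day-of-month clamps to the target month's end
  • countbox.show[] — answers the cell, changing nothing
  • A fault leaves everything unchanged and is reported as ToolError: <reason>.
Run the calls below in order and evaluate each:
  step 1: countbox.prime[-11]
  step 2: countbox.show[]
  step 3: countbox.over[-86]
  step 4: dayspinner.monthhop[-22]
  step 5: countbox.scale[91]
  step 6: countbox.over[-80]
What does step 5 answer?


Step: countbox.prime[x=-11]
Result: -11
Step: countbox.show[]
Result: -11
Step: countbox.over[x=-86]
Result: 11/86
Step: dayspinner.monthhop[n=-22]
Result: ToolError: no date set
Step: countbox.scale[x=91]
Result: 1001/86
Step: countbox.over[x=-80]
Result: -1001/6880

Answer: 1001/86


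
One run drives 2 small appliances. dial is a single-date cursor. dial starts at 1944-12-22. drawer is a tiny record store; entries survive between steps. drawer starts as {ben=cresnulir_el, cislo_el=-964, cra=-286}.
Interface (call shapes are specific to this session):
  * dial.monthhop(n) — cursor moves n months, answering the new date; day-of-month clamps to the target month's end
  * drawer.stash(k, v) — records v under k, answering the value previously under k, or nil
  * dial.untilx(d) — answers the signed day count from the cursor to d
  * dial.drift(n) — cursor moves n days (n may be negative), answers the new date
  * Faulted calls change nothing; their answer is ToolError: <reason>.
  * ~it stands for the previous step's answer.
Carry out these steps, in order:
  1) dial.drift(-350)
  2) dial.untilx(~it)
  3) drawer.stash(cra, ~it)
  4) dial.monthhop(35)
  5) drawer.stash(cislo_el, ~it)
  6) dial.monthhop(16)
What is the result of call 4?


Answer: 1946-12-07

Derivation:
% drift(n='-350') -> 1944-01-07
% untilx(d='~it') -> 0
% stash(k='cra', v='~it') -> -286
% monthhop(n='35') -> 1946-12-07
% stash(k='cislo_el', v='~it') -> -964
% monthhop(n='16') -> 1948-04-07


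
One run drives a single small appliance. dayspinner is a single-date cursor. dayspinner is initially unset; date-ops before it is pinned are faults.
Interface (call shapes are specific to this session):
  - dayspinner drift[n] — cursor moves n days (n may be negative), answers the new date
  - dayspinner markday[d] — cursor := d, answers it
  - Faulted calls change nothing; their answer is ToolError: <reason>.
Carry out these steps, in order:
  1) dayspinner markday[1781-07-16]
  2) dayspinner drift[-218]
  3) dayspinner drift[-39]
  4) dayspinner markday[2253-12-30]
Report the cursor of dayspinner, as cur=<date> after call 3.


Step: dayspinner markday[d=1781-07-16]
Result: 1781-07-16
Step: dayspinner drift[n=-218]
Result: 1780-12-10
Step: dayspinner drift[n=-39]
Result: 1780-11-01
Step: dayspinner markday[d=2253-12-30]
Result: 2253-12-30

Answer: cur=1780-11-01


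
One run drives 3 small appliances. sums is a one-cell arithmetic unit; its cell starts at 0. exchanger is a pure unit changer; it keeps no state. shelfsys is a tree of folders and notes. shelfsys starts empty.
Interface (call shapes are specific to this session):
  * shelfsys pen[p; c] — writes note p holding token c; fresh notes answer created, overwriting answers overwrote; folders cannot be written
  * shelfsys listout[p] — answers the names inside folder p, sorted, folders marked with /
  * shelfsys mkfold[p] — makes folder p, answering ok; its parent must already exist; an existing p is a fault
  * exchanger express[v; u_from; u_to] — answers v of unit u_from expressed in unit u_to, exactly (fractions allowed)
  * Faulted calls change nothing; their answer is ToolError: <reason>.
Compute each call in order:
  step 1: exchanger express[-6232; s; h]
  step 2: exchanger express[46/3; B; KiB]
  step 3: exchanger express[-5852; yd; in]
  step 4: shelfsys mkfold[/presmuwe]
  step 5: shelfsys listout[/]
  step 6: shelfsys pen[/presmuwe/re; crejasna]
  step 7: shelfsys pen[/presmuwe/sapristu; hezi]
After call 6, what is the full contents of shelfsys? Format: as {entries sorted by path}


Answer: {presmuwe/, presmuwe/re=crejasna}

Derivation:
>> exchanger express(v='-6232', u_from='s', u_to='h')
<< -779/450
>> exchanger express(v='46/3', u_from='B', u_to='KiB')
<< 23/1536
>> exchanger express(v='-5852', u_from='yd', u_to='in')
<< -210672
>> shelfsys mkfold(p='/presmuwe')
<< ok
>> shelfsys listout(p='/')
<< [presmuwe/]
>> shelfsys pen(p='/presmuwe/re', c='crejasna')
<< created
>> shelfsys pen(p='/presmuwe/sapristu', c='hezi')
<< created


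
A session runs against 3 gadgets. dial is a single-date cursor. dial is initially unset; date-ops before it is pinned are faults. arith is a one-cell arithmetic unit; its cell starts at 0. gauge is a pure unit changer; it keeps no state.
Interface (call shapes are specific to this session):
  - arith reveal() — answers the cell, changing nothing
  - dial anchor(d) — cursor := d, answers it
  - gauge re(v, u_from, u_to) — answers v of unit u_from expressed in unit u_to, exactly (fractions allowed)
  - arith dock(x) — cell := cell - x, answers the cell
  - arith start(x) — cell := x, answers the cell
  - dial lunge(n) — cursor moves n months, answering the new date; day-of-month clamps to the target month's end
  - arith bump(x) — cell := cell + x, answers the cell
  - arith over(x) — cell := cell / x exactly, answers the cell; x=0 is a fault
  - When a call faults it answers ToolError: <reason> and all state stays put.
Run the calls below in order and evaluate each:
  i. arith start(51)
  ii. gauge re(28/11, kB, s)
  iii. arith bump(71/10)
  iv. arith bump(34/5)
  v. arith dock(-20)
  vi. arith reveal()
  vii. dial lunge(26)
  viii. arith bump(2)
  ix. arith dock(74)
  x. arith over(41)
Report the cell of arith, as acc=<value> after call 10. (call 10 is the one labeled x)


Answer: acc=129/410

Derivation:
I use arith start using x='51', and see 51.
Next I call gauge re using v='28/11', u_from='kB', u_to='s', and get ToolError: incompatible units.
I run arith bump using x='71/10': 581/10.
Using arith bump using x='34/5': 649/10.
I call arith dock using x='-20', and get 849/10.
Next I call arith reveal(), giving 849/10.
Using dial lunge using n='26', — result: ToolError: no date set.
Then arith bump using x='2', and get 869/10.
I try arith dock using x='74', which returns 129/10.
Next I call arith over using x='41', yielding 129/410.


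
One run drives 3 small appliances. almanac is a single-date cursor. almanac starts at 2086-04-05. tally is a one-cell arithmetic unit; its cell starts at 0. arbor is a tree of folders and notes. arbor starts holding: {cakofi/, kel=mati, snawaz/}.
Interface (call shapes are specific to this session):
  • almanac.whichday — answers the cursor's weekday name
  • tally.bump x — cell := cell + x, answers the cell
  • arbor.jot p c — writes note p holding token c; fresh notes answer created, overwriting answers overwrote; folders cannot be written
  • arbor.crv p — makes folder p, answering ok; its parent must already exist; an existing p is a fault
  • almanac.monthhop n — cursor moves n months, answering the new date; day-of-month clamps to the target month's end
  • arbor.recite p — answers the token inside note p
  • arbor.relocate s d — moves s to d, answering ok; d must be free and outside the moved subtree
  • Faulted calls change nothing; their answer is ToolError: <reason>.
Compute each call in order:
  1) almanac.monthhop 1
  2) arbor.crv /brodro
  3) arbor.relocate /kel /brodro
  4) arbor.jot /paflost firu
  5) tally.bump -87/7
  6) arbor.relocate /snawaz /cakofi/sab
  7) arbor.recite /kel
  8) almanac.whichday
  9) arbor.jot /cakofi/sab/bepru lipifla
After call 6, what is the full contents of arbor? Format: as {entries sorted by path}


I call monthhop using n→1, and see 2086-05-05.
Then crv using p→/brodro, yielding ok.
I run relocate using s→/kel, d→/brodro, yielding ToolError: exists.
Invoking jot using p→/paflost, c→firu, → created.
I use bump using x→-87/7, — result: -87/7.
Next I call relocate using s→/snawaz, d→/cakofi/sab, → ok.
I invoke recite using p→/kel, yielding mati.
I use whichday, and observe Sunday.
I call jot using p→/cakofi/sab/bepru, c→lipifla, yielding created.

Answer: {brodro/, cakofi/, cakofi/sab/, kel=mati, paflost=firu}


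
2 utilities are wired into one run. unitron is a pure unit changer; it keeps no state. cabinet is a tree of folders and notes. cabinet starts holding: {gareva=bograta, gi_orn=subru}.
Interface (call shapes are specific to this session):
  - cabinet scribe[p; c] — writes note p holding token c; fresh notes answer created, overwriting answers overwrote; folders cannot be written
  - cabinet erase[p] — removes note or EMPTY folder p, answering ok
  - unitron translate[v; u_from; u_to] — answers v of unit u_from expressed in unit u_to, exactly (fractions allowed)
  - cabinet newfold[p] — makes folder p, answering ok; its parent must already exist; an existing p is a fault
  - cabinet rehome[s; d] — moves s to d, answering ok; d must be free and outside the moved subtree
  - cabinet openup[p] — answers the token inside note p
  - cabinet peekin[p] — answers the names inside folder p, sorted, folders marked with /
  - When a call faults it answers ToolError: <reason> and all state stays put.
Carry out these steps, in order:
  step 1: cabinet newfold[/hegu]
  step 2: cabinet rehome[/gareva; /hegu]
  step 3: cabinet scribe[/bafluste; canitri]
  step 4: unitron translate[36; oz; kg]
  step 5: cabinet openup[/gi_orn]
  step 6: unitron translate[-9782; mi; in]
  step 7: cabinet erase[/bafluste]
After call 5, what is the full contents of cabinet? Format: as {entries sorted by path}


> cabinet newfold p: /hegu
:: ok
> cabinet rehome s: /gareva d: /hegu
:: ToolError: exists
> cabinet scribe p: /bafluste c: canitri
:: created
> unitron translate v: 36 u_from: oz u_to: kg
:: 408233133/400000000
> cabinet openup p: /gi_orn
:: subru
> unitron translate v: -9782 u_from: mi u_to: in
:: -619787520
> cabinet erase p: /bafluste
:: ok

Answer: {bafluste=canitri, gareva=bograta, gi_orn=subru, hegu/}


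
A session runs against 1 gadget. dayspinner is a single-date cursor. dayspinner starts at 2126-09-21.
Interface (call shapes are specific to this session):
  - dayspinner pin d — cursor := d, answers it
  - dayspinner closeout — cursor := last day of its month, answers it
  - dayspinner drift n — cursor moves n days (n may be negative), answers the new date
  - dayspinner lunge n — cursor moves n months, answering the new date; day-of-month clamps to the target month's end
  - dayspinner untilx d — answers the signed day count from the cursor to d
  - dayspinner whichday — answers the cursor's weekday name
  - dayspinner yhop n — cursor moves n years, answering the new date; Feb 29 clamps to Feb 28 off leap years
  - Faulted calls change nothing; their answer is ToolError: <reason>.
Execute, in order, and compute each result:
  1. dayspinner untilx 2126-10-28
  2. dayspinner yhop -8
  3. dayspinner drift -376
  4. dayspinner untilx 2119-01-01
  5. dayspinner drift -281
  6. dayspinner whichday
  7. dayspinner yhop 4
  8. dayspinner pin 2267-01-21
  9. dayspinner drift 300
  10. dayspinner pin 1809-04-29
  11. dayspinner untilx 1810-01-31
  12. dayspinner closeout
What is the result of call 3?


Answer: 2117-09-10

Derivation:
> dayspinner untilx d='2126-10-28'
[out] 37
> dayspinner yhop n='-8'
[out] 2118-09-21
> dayspinner drift n='-376'
[out] 2117-09-10
> dayspinner untilx d='2119-01-01'
[out] 478
> dayspinner drift n='-281'
[out] 2116-12-03
> dayspinner whichday
[out] Thursday
> dayspinner yhop n='4'
[out] 2120-12-03
> dayspinner pin d='2267-01-21'
[out] 2267-01-21
> dayspinner drift n='300'
[out] 2267-11-17
> dayspinner pin d='1809-04-29'
[out] 1809-04-29
> dayspinner untilx d='1810-01-31'
[out] 277
> dayspinner closeout
[out] 1809-04-30


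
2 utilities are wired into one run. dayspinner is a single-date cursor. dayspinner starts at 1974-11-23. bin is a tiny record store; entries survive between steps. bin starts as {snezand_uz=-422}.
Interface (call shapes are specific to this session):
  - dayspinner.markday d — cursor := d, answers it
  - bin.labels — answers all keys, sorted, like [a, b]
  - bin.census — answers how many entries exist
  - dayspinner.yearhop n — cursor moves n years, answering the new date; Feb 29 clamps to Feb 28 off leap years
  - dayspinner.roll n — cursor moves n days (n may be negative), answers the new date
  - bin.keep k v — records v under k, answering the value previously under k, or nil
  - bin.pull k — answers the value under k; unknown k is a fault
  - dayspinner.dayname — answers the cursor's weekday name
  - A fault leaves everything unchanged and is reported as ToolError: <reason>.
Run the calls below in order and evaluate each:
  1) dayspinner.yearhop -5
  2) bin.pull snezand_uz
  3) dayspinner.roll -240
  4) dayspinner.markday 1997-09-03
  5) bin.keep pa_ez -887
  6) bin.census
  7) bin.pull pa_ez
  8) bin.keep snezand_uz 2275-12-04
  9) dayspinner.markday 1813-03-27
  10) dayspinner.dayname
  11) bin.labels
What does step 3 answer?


Answer: 1969-03-28

Derivation:
// dayspinner.yearhop(n='-5') => 1969-11-23
// bin.pull(k='snezand_uz') => -422
// dayspinner.roll(n='-240') => 1969-03-28
// dayspinner.markday(d='1997-09-03') => 1997-09-03
// bin.keep(k='pa_ez', v='-887') => nil
// bin.census() => 2
// bin.pull(k='pa_ez') => -887
// bin.keep(k='snezand_uz', v='2275-12-04') => -422
// dayspinner.markday(d='1813-03-27') => 1813-03-27
// dayspinner.dayname() => Saturday
// bin.labels() => [pa_ez, snezand_uz]


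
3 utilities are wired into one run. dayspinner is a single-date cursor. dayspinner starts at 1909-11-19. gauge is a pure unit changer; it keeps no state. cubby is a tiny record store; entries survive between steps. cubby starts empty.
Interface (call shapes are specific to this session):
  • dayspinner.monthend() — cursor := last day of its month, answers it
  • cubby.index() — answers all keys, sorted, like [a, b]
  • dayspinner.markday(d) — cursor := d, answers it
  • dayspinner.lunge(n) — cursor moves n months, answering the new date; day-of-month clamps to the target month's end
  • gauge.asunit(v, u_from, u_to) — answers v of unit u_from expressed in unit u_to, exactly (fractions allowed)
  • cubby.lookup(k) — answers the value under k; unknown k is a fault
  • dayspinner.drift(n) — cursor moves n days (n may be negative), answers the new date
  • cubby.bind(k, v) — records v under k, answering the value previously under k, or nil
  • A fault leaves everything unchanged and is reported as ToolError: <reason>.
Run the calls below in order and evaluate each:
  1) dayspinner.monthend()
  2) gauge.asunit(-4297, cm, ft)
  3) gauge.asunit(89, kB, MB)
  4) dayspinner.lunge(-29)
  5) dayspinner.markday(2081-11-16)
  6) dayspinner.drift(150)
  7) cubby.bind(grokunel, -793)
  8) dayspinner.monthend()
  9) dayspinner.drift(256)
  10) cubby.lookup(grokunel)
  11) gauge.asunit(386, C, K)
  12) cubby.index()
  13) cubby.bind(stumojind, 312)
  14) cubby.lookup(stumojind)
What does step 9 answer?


// 1. dayspinner.monthend() == 1909-11-30
// 2. gauge.asunit(v=-4297, u_from=cm, u_to=ft) == -107425/762
// 3. gauge.asunit(v=89, u_from=kB, u_to=MB) == 89/1000
// 4. dayspinner.lunge(n=-29) == 1907-06-30
// 5. dayspinner.markday(d=2081-11-16) == 2081-11-16
// 6. dayspinner.drift(n=150) == 2082-04-15
// 7. cubby.bind(k=grokunel, v=-793) == nil
// 8. dayspinner.monthend() == 2082-04-30
// 9. dayspinner.drift(n=256) == 2083-01-11
// 10. cubby.lookup(k=grokunel) == -793
// 11. gauge.asunit(v=386, u_from=C, u_to=K) == 13183/20
// 12. cubby.index() == [grokunel]
// 13. cubby.bind(k=stumojind, v=312) == nil
// 14. cubby.lookup(k=stumojind) == 312

Answer: 2083-01-11


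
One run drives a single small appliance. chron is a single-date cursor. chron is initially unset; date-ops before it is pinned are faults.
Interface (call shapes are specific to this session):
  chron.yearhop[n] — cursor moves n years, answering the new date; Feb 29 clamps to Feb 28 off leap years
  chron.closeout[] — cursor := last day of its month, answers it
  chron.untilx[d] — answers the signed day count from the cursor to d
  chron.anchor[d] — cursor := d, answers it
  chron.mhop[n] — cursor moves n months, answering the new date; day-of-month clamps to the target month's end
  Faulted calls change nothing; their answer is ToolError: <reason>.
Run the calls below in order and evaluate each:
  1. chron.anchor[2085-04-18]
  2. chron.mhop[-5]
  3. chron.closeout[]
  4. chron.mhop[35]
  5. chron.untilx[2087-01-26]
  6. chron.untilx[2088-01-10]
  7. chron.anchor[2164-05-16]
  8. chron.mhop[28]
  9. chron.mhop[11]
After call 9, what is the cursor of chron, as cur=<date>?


Answer: cur=2167-08-16

Derivation:
~$ anchor d→2085-04-18
  2085-04-18
~$ mhop n→-5
  2084-11-18
~$ closeout
  2084-11-30
~$ mhop n→35
  2087-10-30
~$ untilx d→2087-01-26
  -277
~$ untilx d→2088-01-10
  72
~$ anchor d→2164-05-16
  2164-05-16
~$ mhop n→28
  2166-09-16
~$ mhop n→11
  2167-08-16


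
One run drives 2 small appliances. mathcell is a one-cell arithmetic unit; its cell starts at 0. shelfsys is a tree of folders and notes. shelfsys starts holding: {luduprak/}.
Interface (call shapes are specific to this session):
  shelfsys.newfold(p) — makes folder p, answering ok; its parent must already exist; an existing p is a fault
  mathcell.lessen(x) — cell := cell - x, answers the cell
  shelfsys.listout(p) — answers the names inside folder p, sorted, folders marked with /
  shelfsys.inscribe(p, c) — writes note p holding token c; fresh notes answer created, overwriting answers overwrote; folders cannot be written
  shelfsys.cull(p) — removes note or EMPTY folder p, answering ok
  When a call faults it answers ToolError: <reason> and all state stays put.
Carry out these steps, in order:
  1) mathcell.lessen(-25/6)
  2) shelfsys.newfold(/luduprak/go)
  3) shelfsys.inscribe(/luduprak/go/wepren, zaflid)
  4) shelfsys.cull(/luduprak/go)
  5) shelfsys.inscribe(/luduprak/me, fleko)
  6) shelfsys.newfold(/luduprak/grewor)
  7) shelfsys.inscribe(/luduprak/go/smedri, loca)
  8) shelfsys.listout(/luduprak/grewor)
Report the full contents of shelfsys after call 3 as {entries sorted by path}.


Answer: {luduprak/, luduprak/go/, luduprak/go/wepren=zaflid}

Derivation:
==> lessen(x=-25/6)
<== 25/6
==> newfold(p=/luduprak/go)
<== ok
==> inscribe(p=/luduprak/go/wepren, c=zaflid)
<== created
==> cull(p=/luduprak/go)
<== ToolError: not empty
==> inscribe(p=/luduprak/me, c=fleko)
<== created
==> newfold(p=/luduprak/grewor)
<== ok
==> inscribe(p=/luduprak/go/smedri, c=loca)
<== created
==> listout(p=/luduprak/grewor)
<== []


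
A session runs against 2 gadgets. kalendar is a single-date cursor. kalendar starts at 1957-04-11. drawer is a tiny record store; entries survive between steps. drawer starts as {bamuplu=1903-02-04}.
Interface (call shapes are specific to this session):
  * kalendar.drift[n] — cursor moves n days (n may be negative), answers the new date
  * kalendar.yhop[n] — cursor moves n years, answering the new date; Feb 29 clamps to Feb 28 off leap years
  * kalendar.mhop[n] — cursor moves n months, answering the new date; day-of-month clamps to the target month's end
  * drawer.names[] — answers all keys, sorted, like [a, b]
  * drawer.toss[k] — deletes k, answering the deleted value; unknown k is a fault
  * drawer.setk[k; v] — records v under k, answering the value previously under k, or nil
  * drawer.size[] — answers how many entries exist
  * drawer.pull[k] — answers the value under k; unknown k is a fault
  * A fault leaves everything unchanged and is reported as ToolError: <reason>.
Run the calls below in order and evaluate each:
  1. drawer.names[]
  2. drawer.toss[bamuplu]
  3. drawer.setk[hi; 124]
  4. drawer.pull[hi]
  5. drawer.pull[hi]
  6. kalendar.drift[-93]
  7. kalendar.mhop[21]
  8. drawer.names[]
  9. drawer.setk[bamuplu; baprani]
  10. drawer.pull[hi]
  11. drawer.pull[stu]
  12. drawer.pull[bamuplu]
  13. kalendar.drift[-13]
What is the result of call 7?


[in] names
:: [bamuplu]
[in] toss k: bamuplu
:: 1903-02-04
[in] setk k: hi v: 124
:: nil
[in] pull k: hi
:: 124
[in] pull k: hi
:: 124
[in] drift n: -93
:: 1957-01-08
[in] mhop n: 21
:: 1958-10-08
[in] names
:: [hi]
[in] setk k: bamuplu v: baprani
:: nil
[in] pull k: hi
:: 124
[in] pull k: stu
:: ToolError: no such key stu
[in] pull k: bamuplu
:: baprani
[in] drift n: -13
:: 1958-09-25

Answer: 1958-10-08


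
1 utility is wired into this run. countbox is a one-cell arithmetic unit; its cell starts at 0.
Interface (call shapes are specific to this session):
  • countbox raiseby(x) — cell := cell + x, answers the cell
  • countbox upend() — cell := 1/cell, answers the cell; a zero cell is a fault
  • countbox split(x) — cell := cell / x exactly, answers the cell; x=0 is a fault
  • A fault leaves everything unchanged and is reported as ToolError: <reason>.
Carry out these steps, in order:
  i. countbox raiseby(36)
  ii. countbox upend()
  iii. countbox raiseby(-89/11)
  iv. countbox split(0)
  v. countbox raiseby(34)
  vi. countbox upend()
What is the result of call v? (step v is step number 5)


Answer: 10271/396

Derivation:
~$ countbox raiseby x: 36
= 36
~$ countbox upend
= 1/36
~$ countbox raiseby x: -89/11
= -3193/396
~$ countbox split x: 0
= ToolError: division by zero
~$ countbox raiseby x: 34
= 10271/396
~$ countbox upend
= 396/10271


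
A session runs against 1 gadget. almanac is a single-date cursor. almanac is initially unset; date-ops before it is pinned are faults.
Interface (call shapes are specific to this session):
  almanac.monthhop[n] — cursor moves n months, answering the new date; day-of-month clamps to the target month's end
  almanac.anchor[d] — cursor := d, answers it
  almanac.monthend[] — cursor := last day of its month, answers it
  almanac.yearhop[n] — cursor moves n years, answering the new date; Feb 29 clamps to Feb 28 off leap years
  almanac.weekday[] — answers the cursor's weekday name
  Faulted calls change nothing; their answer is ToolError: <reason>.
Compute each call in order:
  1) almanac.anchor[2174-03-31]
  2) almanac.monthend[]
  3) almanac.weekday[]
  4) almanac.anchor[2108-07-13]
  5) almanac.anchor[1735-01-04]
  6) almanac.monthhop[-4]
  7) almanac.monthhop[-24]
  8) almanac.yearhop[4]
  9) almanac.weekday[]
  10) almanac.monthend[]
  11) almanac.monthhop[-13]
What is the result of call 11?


Answer: 1735-08-30

Derivation:
Step: almanac.anchor[d→2174-03-31]
Result: 2174-03-31
Step: almanac.monthend[]
Result: 2174-03-31
Step: almanac.weekday[]
Result: Thursday
Step: almanac.anchor[d→2108-07-13]
Result: 2108-07-13
Step: almanac.anchor[d→1735-01-04]
Result: 1735-01-04
Step: almanac.monthhop[n→-4]
Result: 1734-09-04
Step: almanac.monthhop[n→-24]
Result: 1732-09-04
Step: almanac.yearhop[n→4]
Result: 1736-09-04
Step: almanac.weekday[]
Result: Tuesday
Step: almanac.monthend[]
Result: 1736-09-30
Step: almanac.monthhop[n→-13]
Result: 1735-08-30


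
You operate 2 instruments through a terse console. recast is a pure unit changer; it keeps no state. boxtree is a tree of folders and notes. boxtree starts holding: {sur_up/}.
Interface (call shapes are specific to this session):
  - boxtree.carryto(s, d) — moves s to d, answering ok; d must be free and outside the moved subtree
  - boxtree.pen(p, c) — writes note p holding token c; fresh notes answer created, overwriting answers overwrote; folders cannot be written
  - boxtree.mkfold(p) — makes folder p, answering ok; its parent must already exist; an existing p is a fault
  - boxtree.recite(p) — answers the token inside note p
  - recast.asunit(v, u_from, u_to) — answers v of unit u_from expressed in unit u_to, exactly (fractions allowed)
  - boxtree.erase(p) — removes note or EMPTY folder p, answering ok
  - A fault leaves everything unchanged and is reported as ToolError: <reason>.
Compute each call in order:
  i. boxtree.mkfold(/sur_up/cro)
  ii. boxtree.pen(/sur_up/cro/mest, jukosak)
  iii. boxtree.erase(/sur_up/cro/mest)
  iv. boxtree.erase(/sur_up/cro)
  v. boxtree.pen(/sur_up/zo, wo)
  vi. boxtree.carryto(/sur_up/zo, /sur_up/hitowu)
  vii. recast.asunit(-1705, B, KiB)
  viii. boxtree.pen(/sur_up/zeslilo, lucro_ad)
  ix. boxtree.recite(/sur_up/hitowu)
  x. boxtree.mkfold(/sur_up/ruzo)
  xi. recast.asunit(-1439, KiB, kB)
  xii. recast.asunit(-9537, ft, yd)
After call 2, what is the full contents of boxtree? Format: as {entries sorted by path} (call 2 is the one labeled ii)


I call boxtree.mkfold on p: /sur_up/cro, → ok.
Next I call boxtree.pen on p: /sur_up/cro/mest, c: jukosak, yielding created.
Using boxtree.erase on p: /sur_up/cro/mest, giving ok.
I use boxtree.erase on p: /sur_up/cro, yielding ok.
Calling boxtree.pen on p: /sur_up/zo, c: wo, — result: created.
I invoke boxtree.carryto on s: /sur_up/zo, d: /sur_up/hitowu, giving ok.
Now I run recast.asunit on v: -1705, u_from: B, u_to: KiB: -1705/1024.
I invoke boxtree.pen on p: /sur_up/zeslilo, c: lucro_ad: created.
I try boxtree.recite on p: /sur_up/hitowu, → wo.
I run boxtree.mkfold on p: /sur_up/ruzo, giving ok.
I call recast.asunit on v: -1439, u_from: KiB, u_to: kB, and observe -184192/125.
Next I call recast.asunit on v: -9537, u_from: ft, u_to: yd, and see -3179.

Answer: {sur_up/, sur_up/cro/, sur_up/cro/mest=jukosak}


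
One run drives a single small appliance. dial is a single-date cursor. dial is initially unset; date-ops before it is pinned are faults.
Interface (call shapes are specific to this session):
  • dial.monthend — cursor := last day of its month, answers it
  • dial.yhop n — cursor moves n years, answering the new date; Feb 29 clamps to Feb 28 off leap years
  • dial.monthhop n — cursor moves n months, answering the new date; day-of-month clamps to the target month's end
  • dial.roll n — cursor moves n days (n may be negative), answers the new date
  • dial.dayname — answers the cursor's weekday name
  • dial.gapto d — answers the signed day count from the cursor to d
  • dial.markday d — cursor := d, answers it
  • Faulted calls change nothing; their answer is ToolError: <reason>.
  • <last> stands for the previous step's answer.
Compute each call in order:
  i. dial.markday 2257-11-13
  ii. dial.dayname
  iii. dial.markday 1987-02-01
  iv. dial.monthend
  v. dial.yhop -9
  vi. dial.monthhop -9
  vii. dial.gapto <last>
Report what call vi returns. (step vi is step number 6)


Answer: 1977-05-28

Derivation:
CALL markday[2257-11-13]
RET  2257-11-13
CALL dayname[]
RET  Friday
CALL markday[1987-02-01]
RET  1987-02-01
CALL monthend[]
RET  1987-02-28
CALL yhop[-9]
RET  1978-02-28
CALL monthhop[-9]
RET  1977-05-28
CALL gapto[<last>]
RET  0
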